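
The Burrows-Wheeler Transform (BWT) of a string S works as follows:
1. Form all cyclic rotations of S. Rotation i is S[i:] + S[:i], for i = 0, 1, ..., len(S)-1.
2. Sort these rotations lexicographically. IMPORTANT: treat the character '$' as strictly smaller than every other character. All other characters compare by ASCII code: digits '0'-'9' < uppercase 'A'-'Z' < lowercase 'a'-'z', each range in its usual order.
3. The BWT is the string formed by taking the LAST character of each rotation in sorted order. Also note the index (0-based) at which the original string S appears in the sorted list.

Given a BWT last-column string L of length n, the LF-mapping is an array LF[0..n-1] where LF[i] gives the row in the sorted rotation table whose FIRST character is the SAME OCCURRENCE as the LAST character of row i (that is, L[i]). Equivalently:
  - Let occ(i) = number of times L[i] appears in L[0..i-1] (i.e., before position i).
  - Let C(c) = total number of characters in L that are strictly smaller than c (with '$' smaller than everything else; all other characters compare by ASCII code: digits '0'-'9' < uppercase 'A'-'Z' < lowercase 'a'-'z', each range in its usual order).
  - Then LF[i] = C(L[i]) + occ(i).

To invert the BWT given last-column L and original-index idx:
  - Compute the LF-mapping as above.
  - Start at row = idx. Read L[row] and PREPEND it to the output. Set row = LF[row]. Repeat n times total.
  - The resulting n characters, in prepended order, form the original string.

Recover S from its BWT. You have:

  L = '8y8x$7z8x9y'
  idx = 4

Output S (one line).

Answer: 8xy79yzx88$

Derivation:
LF mapping: 2 8 3 6 0 1 10 4 7 5 9
Walk LF starting at row 4, prepending L[row]:
  step 1: row=4, L[4]='$', prepend. Next row=LF[4]=0
  step 2: row=0, L[0]='8', prepend. Next row=LF[0]=2
  step 3: row=2, L[2]='8', prepend. Next row=LF[2]=3
  step 4: row=3, L[3]='x', prepend. Next row=LF[3]=6
  step 5: row=6, L[6]='z', prepend. Next row=LF[6]=10
  step 6: row=10, L[10]='y', prepend. Next row=LF[10]=9
  step 7: row=9, L[9]='9', prepend. Next row=LF[9]=5
  step 8: row=5, L[5]='7', prepend. Next row=LF[5]=1
  step 9: row=1, L[1]='y', prepend. Next row=LF[1]=8
  step 10: row=8, L[8]='x', prepend. Next row=LF[8]=7
  step 11: row=7, L[7]='8', prepend. Next row=LF[7]=4
Reversed output: 8xy79yzx88$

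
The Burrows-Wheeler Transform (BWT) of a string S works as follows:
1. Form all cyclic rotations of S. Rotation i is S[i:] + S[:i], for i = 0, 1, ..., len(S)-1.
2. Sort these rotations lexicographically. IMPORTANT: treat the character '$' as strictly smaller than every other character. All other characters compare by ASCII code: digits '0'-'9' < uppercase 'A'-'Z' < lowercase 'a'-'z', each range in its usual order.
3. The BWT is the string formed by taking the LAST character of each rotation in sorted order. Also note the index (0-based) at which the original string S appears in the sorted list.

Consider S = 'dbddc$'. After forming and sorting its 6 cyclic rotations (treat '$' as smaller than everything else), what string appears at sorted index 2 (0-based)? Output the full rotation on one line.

Answer: c$dbdd

Derivation:
All 6 rotations (rotation i = S[i:]+S[:i]):
  rot[0] = dbddc$
  rot[1] = bddc$d
  rot[2] = ddc$db
  rot[3] = dc$dbd
  rot[4] = c$dbdd
  rot[5] = $dbddc
Sorted (with $ < everything):
  sorted[0] = $dbddc
  sorted[1] = bddc$d
  sorted[2] = c$dbdd
  sorted[3] = dbddc$
  sorted[4] = dc$dbd
  sorted[5] = ddc$db
sorted[2] = c$dbdd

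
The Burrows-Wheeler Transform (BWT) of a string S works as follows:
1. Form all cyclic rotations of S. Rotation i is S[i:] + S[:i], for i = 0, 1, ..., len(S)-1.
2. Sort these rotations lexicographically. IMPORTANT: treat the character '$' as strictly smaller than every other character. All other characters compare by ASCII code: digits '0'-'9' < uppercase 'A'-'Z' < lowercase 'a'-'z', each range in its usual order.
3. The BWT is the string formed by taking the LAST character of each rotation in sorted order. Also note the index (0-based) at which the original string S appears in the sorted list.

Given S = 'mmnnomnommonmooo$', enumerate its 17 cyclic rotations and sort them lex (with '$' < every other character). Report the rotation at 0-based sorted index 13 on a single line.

All 17 rotations (rotation i = S[i:]+S[:i]):
  rot[0] = mmnnomnommonmooo$
  rot[1] = mnnomnommonmooo$m
  rot[2] = nnomnommonmooo$mm
  rot[3] = nomnommonmooo$mmn
  rot[4] = omnommonmooo$mmnn
  rot[5] = mnommonmooo$mmnno
  rot[6] = nommonmooo$mmnnom
  rot[7] = ommonmooo$mmnnomn
  rot[8] = mmonmooo$mmnnomno
  rot[9] = monmooo$mmnnomnom
  rot[10] = onmooo$mmnnomnomm
  rot[11] = nmooo$mmnnomnommo
  rot[12] = mooo$mmnnomnommon
  rot[13] = ooo$mmnnomnommonm
  rot[14] = oo$mmnnomnommonmo
  rot[15] = o$mmnnomnommonmoo
  rot[16] = $mmnnomnommonmooo
Sorted (with $ < everything):
  sorted[0] = $mmnnomnommonmooo
  sorted[1] = mmnnomnommonmooo$
  sorted[2] = mmonmooo$mmnnomno
  sorted[3] = mnnomnommonmooo$m
  sorted[4] = mnommonmooo$mmnno
  sorted[5] = monmooo$mmnnomnom
  sorted[6] = mooo$mmnnomnommon
  sorted[7] = nmooo$mmnnomnommo
  sorted[8] = nnomnommonmooo$mm
  sorted[9] = nommonmooo$mmnnom
  sorted[10] = nomnommonmooo$mmn
  sorted[11] = o$mmnnomnommonmoo
  sorted[12] = ommonmooo$mmnnomn
  sorted[13] = omnommonmooo$mmnn
  sorted[14] = onmooo$mmnnomnomm
  sorted[15] = oo$mmnnomnommonmo
  sorted[16] = ooo$mmnnomnommonm
sorted[13] = omnommonmooo$mmnn

Answer: omnommonmooo$mmnn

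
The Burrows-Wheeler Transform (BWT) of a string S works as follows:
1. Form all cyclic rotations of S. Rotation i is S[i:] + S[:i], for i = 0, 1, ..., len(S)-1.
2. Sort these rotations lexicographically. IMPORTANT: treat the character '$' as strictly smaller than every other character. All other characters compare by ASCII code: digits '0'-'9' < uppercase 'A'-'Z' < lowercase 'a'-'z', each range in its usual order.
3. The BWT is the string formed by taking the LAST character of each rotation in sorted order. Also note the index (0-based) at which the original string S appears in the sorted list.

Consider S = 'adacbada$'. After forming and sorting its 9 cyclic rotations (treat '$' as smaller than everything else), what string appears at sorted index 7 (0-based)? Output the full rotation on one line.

Answer: da$adacba

Derivation:
All 9 rotations (rotation i = S[i:]+S[:i]):
  rot[0] = adacbada$
  rot[1] = dacbada$a
  rot[2] = acbada$ad
  rot[3] = cbada$ada
  rot[4] = bada$adac
  rot[5] = ada$adacb
  rot[6] = da$adacba
  rot[7] = a$adacbad
  rot[8] = $adacbada
Sorted (with $ < everything):
  sorted[0] = $adacbada
  sorted[1] = a$adacbad
  sorted[2] = acbada$ad
  sorted[3] = ada$adacb
  sorted[4] = adacbada$
  sorted[5] = bada$adac
  sorted[6] = cbada$ada
  sorted[7] = da$adacba
  sorted[8] = dacbada$a
sorted[7] = da$adacba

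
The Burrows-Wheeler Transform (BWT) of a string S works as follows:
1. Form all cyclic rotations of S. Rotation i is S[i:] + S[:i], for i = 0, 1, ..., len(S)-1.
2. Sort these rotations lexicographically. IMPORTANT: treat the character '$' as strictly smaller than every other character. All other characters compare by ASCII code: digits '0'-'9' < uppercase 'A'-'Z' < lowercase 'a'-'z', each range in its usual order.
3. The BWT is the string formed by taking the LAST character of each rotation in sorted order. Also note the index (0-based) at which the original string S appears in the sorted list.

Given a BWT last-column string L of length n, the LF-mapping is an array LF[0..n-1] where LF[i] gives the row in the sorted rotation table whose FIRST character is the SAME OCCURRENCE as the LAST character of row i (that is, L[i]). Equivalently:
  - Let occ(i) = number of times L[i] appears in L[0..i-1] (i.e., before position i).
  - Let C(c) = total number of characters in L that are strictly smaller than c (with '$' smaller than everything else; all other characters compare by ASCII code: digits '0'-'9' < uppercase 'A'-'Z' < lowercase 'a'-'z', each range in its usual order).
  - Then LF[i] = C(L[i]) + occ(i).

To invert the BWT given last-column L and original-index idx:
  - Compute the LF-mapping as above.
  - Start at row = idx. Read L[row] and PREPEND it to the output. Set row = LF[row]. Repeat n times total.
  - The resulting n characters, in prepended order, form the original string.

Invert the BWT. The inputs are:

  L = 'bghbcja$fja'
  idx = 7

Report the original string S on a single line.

Answer: gafhajjcbb$

Derivation:
LF mapping: 3 7 8 4 5 9 1 0 6 10 2
Walk LF starting at row 7, prepending L[row]:
  step 1: row=7, L[7]='$', prepend. Next row=LF[7]=0
  step 2: row=0, L[0]='b', prepend. Next row=LF[0]=3
  step 3: row=3, L[3]='b', prepend. Next row=LF[3]=4
  step 4: row=4, L[4]='c', prepend. Next row=LF[4]=5
  step 5: row=5, L[5]='j', prepend. Next row=LF[5]=9
  step 6: row=9, L[9]='j', prepend. Next row=LF[9]=10
  step 7: row=10, L[10]='a', prepend. Next row=LF[10]=2
  step 8: row=2, L[2]='h', prepend. Next row=LF[2]=8
  step 9: row=8, L[8]='f', prepend. Next row=LF[8]=6
  step 10: row=6, L[6]='a', prepend. Next row=LF[6]=1
  step 11: row=1, L[1]='g', prepend. Next row=LF[1]=7
Reversed output: gafhajjcbb$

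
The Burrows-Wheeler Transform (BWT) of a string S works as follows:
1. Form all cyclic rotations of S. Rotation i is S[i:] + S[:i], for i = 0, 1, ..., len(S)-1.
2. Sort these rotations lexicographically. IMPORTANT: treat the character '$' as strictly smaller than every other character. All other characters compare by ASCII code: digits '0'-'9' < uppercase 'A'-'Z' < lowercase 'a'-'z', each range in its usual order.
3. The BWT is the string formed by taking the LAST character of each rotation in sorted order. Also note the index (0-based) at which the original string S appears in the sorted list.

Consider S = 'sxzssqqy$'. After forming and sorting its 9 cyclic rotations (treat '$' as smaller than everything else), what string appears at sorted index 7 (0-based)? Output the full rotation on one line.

Answer: y$sxzssqq

Derivation:
All 9 rotations (rotation i = S[i:]+S[:i]):
  rot[0] = sxzssqqy$
  rot[1] = xzssqqy$s
  rot[2] = zssqqy$sx
  rot[3] = ssqqy$sxz
  rot[4] = sqqy$sxzs
  rot[5] = qqy$sxzss
  rot[6] = qy$sxzssq
  rot[7] = y$sxzssqq
  rot[8] = $sxzssqqy
Sorted (with $ < everything):
  sorted[0] = $sxzssqqy
  sorted[1] = qqy$sxzss
  sorted[2] = qy$sxzssq
  sorted[3] = sqqy$sxzs
  sorted[4] = ssqqy$sxz
  sorted[5] = sxzssqqy$
  sorted[6] = xzssqqy$s
  sorted[7] = y$sxzssqq
  sorted[8] = zssqqy$sx
sorted[7] = y$sxzssqq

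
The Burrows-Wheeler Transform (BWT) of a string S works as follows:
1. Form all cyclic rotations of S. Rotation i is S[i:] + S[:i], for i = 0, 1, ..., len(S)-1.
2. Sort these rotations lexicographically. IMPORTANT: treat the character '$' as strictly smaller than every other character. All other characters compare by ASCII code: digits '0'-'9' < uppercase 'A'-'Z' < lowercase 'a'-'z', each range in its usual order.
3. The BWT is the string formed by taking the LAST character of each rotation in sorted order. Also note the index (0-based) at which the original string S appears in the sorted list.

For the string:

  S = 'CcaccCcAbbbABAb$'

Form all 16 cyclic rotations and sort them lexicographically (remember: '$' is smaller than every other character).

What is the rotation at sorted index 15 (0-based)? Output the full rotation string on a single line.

All 16 rotations (rotation i = S[i:]+S[:i]):
  rot[0] = CcaccCcAbbbABAb$
  rot[1] = caccCcAbbbABAb$C
  rot[2] = accCcAbbbABAb$Cc
  rot[3] = ccCcAbbbABAb$Cca
  rot[4] = cCcAbbbABAb$Ccac
  rot[5] = CcAbbbABAb$Ccacc
  rot[6] = cAbbbABAb$CcaccC
  rot[7] = AbbbABAb$CcaccCc
  rot[8] = bbbABAb$CcaccCcA
  rot[9] = bbABAb$CcaccCcAb
  rot[10] = bABAb$CcaccCcAbb
  rot[11] = ABAb$CcaccCcAbbb
  rot[12] = BAb$CcaccCcAbbbA
  rot[13] = Ab$CcaccCcAbbbAB
  rot[14] = b$CcaccCcAbbbABA
  rot[15] = $CcaccCcAbbbABAb
Sorted (with $ < everything):
  sorted[0] = $CcaccCcAbbbABAb
  sorted[1] = ABAb$CcaccCcAbbb
  sorted[2] = Ab$CcaccCcAbbbAB
  sorted[3] = AbbbABAb$CcaccCc
  sorted[4] = BAb$CcaccCcAbbbA
  sorted[5] = CcAbbbABAb$Ccacc
  sorted[6] = CcaccCcAbbbABAb$
  sorted[7] = accCcAbbbABAb$Cc
  sorted[8] = b$CcaccCcAbbbABA
  sorted[9] = bABAb$CcaccCcAbb
  sorted[10] = bbABAb$CcaccCcAb
  sorted[11] = bbbABAb$CcaccCcA
  sorted[12] = cAbbbABAb$CcaccC
  sorted[13] = cCcAbbbABAb$Ccac
  sorted[14] = caccCcAbbbABAb$C
  sorted[15] = ccCcAbbbABAb$Cca
sorted[15] = ccCcAbbbABAb$Cca

Answer: ccCcAbbbABAb$Cca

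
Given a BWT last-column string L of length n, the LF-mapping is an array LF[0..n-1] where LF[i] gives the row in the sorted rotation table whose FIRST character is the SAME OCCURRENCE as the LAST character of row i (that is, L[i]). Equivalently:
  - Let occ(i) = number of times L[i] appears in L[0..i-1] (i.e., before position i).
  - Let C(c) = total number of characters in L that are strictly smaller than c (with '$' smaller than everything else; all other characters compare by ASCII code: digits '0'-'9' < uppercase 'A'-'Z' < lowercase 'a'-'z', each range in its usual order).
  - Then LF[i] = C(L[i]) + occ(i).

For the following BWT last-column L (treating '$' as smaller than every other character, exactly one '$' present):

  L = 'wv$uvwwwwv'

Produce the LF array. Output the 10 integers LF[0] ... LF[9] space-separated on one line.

Char counts: '$':1, 'u':1, 'v':3, 'w':5
C (first-col start): C('$')=0, C('u')=1, C('v')=2, C('w')=5
L[0]='w': occ=0, LF[0]=C('w')+0=5+0=5
L[1]='v': occ=0, LF[1]=C('v')+0=2+0=2
L[2]='$': occ=0, LF[2]=C('$')+0=0+0=0
L[3]='u': occ=0, LF[3]=C('u')+0=1+0=1
L[4]='v': occ=1, LF[4]=C('v')+1=2+1=3
L[5]='w': occ=1, LF[5]=C('w')+1=5+1=6
L[6]='w': occ=2, LF[6]=C('w')+2=5+2=7
L[7]='w': occ=3, LF[7]=C('w')+3=5+3=8
L[8]='w': occ=4, LF[8]=C('w')+4=5+4=9
L[9]='v': occ=2, LF[9]=C('v')+2=2+2=4

Answer: 5 2 0 1 3 6 7 8 9 4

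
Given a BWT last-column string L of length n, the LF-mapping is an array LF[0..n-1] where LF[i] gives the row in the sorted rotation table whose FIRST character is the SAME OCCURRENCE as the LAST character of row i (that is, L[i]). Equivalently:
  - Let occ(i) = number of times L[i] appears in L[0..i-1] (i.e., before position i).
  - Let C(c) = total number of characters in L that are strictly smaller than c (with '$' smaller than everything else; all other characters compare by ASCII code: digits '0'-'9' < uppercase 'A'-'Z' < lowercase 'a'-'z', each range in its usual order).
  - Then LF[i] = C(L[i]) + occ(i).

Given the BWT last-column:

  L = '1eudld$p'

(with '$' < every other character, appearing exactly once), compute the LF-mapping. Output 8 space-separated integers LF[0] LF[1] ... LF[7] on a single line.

Char counts: '$':1, '1':1, 'd':2, 'e':1, 'l':1, 'p':1, 'u':1
C (first-col start): C('$')=0, C('1')=1, C('d')=2, C('e')=4, C('l')=5, C('p')=6, C('u')=7
L[0]='1': occ=0, LF[0]=C('1')+0=1+0=1
L[1]='e': occ=0, LF[1]=C('e')+0=4+0=4
L[2]='u': occ=0, LF[2]=C('u')+0=7+0=7
L[3]='d': occ=0, LF[3]=C('d')+0=2+0=2
L[4]='l': occ=0, LF[4]=C('l')+0=5+0=5
L[5]='d': occ=1, LF[5]=C('d')+1=2+1=3
L[6]='$': occ=0, LF[6]=C('$')+0=0+0=0
L[7]='p': occ=0, LF[7]=C('p')+0=6+0=6

Answer: 1 4 7 2 5 3 0 6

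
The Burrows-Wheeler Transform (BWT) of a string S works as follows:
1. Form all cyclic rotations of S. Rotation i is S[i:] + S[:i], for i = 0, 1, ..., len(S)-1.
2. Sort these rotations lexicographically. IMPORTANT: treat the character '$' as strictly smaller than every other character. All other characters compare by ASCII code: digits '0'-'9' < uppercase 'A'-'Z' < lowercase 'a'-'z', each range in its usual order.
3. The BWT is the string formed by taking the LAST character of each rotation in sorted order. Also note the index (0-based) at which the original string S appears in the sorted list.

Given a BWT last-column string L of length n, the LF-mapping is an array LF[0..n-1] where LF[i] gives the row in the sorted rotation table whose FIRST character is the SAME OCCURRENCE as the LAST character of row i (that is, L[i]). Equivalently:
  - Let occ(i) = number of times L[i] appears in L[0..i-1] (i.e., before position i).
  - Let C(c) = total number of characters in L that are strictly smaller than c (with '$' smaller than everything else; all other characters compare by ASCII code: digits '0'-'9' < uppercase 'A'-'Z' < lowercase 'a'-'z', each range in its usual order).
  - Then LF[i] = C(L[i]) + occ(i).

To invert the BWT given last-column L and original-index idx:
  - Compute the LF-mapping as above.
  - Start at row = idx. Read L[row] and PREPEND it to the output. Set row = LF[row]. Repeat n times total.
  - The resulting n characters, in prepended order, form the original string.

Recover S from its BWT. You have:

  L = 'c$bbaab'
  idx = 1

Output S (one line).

LF mapping: 6 0 3 4 1 2 5
Walk LF starting at row 1, prepending L[row]:
  step 1: row=1, L[1]='$', prepend. Next row=LF[1]=0
  step 2: row=0, L[0]='c', prepend. Next row=LF[0]=6
  step 3: row=6, L[6]='b', prepend. Next row=LF[6]=5
  step 4: row=5, L[5]='a', prepend. Next row=LF[5]=2
  step 5: row=2, L[2]='b', prepend. Next row=LF[2]=3
  step 6: row=3, L[3]='b', prepend. Next row=LF[3]=4
  step 7: row=4, L[4]='a', prepend. Next row=LF[4]=1
Reversed output: abbabc$

Answer: abbabc$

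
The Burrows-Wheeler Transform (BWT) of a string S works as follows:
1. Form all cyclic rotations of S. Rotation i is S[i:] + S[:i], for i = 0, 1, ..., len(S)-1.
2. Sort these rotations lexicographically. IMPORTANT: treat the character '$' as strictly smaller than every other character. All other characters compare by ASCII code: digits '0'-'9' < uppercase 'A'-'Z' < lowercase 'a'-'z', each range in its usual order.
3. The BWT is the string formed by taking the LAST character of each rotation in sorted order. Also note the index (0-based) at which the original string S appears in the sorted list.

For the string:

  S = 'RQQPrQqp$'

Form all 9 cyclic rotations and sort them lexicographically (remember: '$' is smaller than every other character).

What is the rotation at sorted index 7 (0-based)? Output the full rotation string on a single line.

All 9 rotations (rotation i = S[i:]+S[:i]):
  rot[0] = RQQPrQqp$
  rot[1] = QQPrQqp$R
  rot[2] = QPrQqp$RQ
  rot[3] = PrQqp$RQQ
  rot[4] = rQqp$RQQP
  rot[5] = Qqp$RQQPr
  rot[6] = qp$RQQPrQ
  rot[7] = p$RQQPrQq
  rot[8] = $RQQPrQqp
Sorted (with $ < everything):
  sorted[0] = $RQQPrQqp
  sorted[1] = PrQqp$RQQ
  sorted[2] = QPrQqp$RQ
  sorted[3] = QQPrQqp$R
  sorted[4] = Qqp$RQQPr
  sorted[5] = RQQPrQqp$
  sorted[6] = p$RQQPrQq
  sorted[7] = qp$RQQPrQ
  sorted[8] = rQqp$RQQP
sorted[7] = qp$RQQPrQ

Answer: qp$RQQPrQ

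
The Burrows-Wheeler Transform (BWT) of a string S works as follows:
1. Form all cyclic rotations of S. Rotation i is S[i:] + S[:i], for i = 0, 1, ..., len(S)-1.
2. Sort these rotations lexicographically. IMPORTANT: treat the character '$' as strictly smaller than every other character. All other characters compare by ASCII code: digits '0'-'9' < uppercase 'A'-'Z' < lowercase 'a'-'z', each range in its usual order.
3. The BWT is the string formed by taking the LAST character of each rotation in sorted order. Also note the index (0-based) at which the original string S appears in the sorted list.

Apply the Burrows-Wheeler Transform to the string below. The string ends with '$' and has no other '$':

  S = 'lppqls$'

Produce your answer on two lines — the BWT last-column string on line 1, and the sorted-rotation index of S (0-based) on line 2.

All 7 rotations (rotation i = S[i:]+S[:i]):
  rot[0] = lppqls$
  rot[1] = ppqls$l
  rot[2] = pqls$lp
  rot[3] = qls$lpp
  rot[4] = ls$lppq
  rot[5] = s$lppql
  rot[6] = $lppqls
Sorted (with $ < everything):
  sorted[0] = $lppqls  (last char: 's')
  sorted[1] = lppqls$  (last char: '$')
  sorted[2] = ls$lppq  (last char: 'q')
  sorted[3] = ppqls$l  (last char: 'l')
  sorted[4] = pqls$lp  (last char: 'p')
  sorted[5] = qls$lpp  (last char: 'p')
  sorted[6] = s$lppql  (last char: 'l')
Last column: s$qlppl
Original string S is at sorted index 1

Answer: s$qlppl
1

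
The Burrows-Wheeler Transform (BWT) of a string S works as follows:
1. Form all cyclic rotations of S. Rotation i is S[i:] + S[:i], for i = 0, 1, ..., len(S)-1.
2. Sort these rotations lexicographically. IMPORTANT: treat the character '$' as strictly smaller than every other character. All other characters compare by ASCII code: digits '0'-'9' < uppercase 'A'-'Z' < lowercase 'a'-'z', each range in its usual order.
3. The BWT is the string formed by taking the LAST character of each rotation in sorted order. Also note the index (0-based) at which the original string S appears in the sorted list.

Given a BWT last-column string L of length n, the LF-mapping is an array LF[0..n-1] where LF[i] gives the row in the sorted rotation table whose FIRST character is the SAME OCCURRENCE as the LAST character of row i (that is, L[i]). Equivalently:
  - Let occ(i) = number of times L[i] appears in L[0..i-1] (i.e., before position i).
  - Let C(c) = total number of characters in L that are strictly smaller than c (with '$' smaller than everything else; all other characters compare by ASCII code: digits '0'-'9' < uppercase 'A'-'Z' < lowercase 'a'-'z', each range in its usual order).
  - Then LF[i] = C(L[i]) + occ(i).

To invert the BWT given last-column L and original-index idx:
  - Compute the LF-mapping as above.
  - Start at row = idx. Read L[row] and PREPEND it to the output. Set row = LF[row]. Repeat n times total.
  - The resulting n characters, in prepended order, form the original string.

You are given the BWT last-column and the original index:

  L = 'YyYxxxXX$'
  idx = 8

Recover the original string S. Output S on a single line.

Answer: yXxYXxxY$

Derivation:
LF mapping: 3 8 4 5 6 7 1 2 0
Walk LF starting at row 8, prepending L[row]:
  step 1: row=8, L[8]='$', prepend. Next row=LF[8]=0
  step 2: row=0, L[0]='Y', prepend. Next row=LF[0]=3
  step 3: row=3, L[3]='x', prepend. Next row=LF[3]=5
  step 4: row=5, L[5]='x', prepend. Next row=LF[5]=7
  step 5: row=7, L[7]='X', prepend. Next row=LF[7]=2
  step 6: row=2, L[2]='Y', prepend. Next row=LF[2]=4
  step 7: row=4, L[4]='x', prepend. Next row=LF[4]=6
  step 8: row=6, L[6]='X', prepend. Next row=LF[6]=1
  step 9: row=1, L[1]='y', prepend. Next row=LF[1]=8
Reversed output: yXxYXxxY$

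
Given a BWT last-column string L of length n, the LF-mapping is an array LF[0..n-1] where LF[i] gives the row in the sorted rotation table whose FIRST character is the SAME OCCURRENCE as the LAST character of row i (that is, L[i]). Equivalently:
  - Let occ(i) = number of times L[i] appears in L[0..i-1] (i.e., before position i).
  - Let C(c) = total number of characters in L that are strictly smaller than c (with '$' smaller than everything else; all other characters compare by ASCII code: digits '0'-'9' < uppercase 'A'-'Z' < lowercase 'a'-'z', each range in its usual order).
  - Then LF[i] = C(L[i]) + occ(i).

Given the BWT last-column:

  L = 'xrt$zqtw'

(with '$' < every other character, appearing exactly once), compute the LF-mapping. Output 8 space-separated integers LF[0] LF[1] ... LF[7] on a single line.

Answer: 6 2 3 0 7 1 4 5

Derivation:
Char counts: '$':1, 'q':1, 'r':1, 't':2, 'w':1, 'x':1, 'z':1
C (first-col start): C('$')=0, C('q')=1, C('r')=2, C('t')=3, C('w')=5, C('x')=6, C('z')=7
L[0]='x': occ=0, LF[0]=C('x')+0=6+0=6
L[1]='r': occ=0, LF[1]=C('r')+0=2+0=2
L[2]='t': occ=0, LF[2]=C('t')+0=3+0=3
L[3]='$': occ=0, LF[3]=C('$')+0=0+0=0
L[4]='z': occ=0, LF[4]=C('z')+0=7+0=7
L[5]='q': occ=0, LF[5]=C('q')+0=1+0=1
L[6]='t': occ=1, LF[6]=C('t')+1=3+1=4
L[7]='w': occ=0, LF[7]=C('w')+0=5+0=5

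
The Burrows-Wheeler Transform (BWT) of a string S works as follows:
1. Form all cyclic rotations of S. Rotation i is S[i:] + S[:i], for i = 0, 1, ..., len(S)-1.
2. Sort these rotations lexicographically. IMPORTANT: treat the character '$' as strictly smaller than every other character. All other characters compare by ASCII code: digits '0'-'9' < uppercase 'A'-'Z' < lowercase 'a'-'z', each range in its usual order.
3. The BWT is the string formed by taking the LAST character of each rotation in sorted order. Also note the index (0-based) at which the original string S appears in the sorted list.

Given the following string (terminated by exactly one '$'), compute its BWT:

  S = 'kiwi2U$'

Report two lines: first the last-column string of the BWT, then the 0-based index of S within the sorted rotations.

Answer: Ui2wk$i
5

Derivation:
All 7 rotations (rotation i = S[i:]+S[:i]):
  rot[0] = kiwi2U$
  rot[1] = iwi2U$k
  rot[2] = wi2U$ki
  rot[3] = i2U$kiw
  rot[4] = 2U$kiwi
  rot[5] = U$kiwi2
  rot[6] = $kiwi2U
Sorted (with $ < everything):
  sorted[0] = $kiwi2U  (last char: 'U')
  sorted[1] = 2U$kiwi  (last char: 'i')
  sorted[2] = U$kiwi2  (last char: '2')
  sorted[3] = i2U$kiw  (last char: 'w')
  sorted[4] = iwi2U$k  (last char: 'k')
  sorted[5] = kiwi2U$  (last char: '$')
  sorted[6] = wi2U$ki  (last char: 'i')
Last column: Ui2wk$i
Original string S is at sorted index 5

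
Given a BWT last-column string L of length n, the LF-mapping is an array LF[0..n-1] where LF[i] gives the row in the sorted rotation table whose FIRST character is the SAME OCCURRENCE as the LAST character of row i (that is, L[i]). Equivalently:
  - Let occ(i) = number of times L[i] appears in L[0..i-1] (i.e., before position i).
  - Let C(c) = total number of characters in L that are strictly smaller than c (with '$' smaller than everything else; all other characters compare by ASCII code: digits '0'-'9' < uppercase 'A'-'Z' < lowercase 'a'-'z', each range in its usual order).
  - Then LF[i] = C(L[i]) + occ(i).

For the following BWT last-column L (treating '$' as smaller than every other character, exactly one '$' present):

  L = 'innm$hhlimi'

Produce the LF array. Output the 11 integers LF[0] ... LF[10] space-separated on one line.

Char counts: '$':1, 'h':2, 'i':3, 'l':1, 'm':2, 'n':2
C (first-col start): C('$')=0, C('h')=1, C('i')=3, C('l')=6, C('m')=7, C('n')=9
L[0]='i': occ=0, LF[0]=C('i')+0=3+0=3
L[1]='n': occ=0, LF[1]=C('n')+0=9+0=9
L[2]='n': occ=1, LF[2]=C('n')+1=9+1=10
L[3]='m': occ=0, LF[3]=C('m')+0=7+0=7
L[4]='$': occ=0, LF[4]=C('$')+0=0+0=0
L[5]='h': occ=0, LF[5]=C('h')+0=1+0=1
L[6]='h': occ=1, LF[6]=C('h')+1=1+1=2
L[7]='l': occ=0, LF[7]=C('l')+0=6+0=6
L[8]='i': occ=1, LF[8]=C('i')+1=3+1=4
L[9]='m': occ=1, LF[9]=C('m')+1=7+1=8
L[10]='i': occ=2, LF[10]=C('i')+2=3+2=5

Answer: 3 9 10 7 0 1 2 6 4 8 5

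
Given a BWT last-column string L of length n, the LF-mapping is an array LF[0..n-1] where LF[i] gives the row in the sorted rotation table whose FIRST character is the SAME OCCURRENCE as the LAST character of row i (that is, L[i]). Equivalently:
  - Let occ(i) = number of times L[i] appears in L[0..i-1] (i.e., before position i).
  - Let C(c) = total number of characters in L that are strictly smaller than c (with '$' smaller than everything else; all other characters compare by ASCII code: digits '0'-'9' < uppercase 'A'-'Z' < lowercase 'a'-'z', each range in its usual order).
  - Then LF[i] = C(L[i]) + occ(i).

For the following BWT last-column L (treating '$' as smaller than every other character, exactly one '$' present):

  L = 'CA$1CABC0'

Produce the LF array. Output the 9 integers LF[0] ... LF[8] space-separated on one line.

Answer: 6 3 0 2 7 4 5 8 1

Derivation:
Char counts: '$':1, '0':1, '1':1, 'A':2, 'B':1, 'C':3
C (first-col start): C('$')=0, C('0')=1, C('1')=2, C('A')=3, C('B')=5, C('C')=6
L[0]='C': occ=0, LF[0]=C('C')+0=6+0=6
L[1]='A': occ=0, LF[1]=C('A')+0=3+0=3
L[2]='$': occ=0, LF[2]=C('$')+0=0+0=0
L[3]='1': occ=0, LF[3]=C('1')+0=2+0=2
L[4]='C': occ=1, LF[4]=C('C')+1=6+1=7
L[5]='A': occ=1, LF[5]=C('A')+1=3+1=4
L[6]='B': occ=0, LF[6]=C('B')+0=5+0=5
L[7]='C': occ=2, LF[7]=C('C')+2=6+2=8
L[8]='0': occ=0, LF[8]=C('0')+0=1+0=1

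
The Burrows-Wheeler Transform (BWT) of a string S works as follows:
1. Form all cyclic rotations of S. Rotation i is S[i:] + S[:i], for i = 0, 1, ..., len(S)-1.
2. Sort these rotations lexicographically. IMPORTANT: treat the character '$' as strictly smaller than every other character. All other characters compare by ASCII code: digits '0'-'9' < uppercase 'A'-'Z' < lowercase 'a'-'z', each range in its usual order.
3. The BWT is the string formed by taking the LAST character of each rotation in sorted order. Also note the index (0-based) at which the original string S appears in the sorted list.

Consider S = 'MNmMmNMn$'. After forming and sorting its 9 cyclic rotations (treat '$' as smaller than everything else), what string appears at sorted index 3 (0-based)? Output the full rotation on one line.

All 9 rotations (rotation i = S[i:]+S[:i]):
  rot[0] = MNmMmNMn$
  rot[1] = NmMmNMn$M
  rot[2] = mMmNMn$MN
  rot[3] = MmNMn$MNm
  rot[4] = mNMn$MNmM
  rot[5] = NMn$MNmMm
  rot[6] = Mn$MNmMmN
  rot[7] = n$MNmMmNM
  rot[8] = $MNmMmNMn
Sorted (with $ < everything):
  sorted[0] = $MNmMmNMn
  sorted[1] = MNmMmNMn$
  sorted[2] = MmNMn$MNm
  sorted[3] = Mn$MNmMmN
  sorted[4] = NMn$MNmMm
  sorted[5] = NmMmNMn$M
  sorted[6] = mMmNMn$MN
  sorted[7] = mNMn$MNmM
  sorted[8] = n$MNmMmNM
sorted[3] = Mn$MNmMmN

Answer: Mn$MNmMmN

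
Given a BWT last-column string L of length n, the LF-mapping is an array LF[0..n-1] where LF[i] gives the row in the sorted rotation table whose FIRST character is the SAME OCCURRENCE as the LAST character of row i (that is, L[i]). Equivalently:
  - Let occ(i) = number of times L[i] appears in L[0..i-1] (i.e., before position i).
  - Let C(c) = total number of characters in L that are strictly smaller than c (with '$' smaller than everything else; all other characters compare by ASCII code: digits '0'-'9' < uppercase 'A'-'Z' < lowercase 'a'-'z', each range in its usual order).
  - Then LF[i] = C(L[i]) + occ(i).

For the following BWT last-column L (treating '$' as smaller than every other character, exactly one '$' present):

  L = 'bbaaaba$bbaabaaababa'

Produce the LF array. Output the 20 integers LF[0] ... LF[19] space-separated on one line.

Char counts: '$':1, 'a':11, 'b':8
C (first-col start): C('$')=0, C('a')=1, C('b')=12
L[0]='b': occ=0, LF[0]=C('b')+0=12+0=12
L[1]='b': occ=1, LF[1]=C('b')+1=12+1=13
L[2]='a': occ=0, LF[2]=C('a')+0=1+0=1
L[3]='a': occ=1, LF[3]=C('a')+1=1+1=2
L[4]='a': occ=2, LF[4]=C('a')+2=1+2=3
L[5]='b': occ=2, LF[5]=C('b')+2=12+2=14
L[6]='a': occ=3, LF[6]=C('a')+3=1+3=4
L[7]='$': occ=0, LF[7]=C('$')+0=0+0=0
L[8]='b': occ=3, LF[8]=C('b')+3=12+3=15
L[9]='b': occ=4, LF[9]=C('b')+4=12+4=16
L[10]='a': occ=4, LF[10]=C('a')+4=1+4=5
L[11]='a': occ=5, LF[11]=C('a')+5=1+5=6
L[12]='b': occ=5, LF[12]=C('b')+5=12+5=17
L[13]='a': occ=6, LF[13]=C('a')+6=1+6=7
L[14]='a': occ=7, LF[14]=C('a')+7=1+7=8
L[15]='a': occ=8, LF[15]=C('a')+8=1+8=9
L[16]='b': occ=6, LF[16]=C('b')+6=12+6=18
L[17]='a': occ=9, LF[17]=C('a')+9=1+9=10
L[18]='b': occ=7, LF[18]=C('b')+7=12+7=19
L[19]='a': occ=10, LF[19]=C('a')+10=1+10=11

Answer: 12 13 1 2 3 14 4 0 15 16 5 6 17 7 8 9 18 10 19 11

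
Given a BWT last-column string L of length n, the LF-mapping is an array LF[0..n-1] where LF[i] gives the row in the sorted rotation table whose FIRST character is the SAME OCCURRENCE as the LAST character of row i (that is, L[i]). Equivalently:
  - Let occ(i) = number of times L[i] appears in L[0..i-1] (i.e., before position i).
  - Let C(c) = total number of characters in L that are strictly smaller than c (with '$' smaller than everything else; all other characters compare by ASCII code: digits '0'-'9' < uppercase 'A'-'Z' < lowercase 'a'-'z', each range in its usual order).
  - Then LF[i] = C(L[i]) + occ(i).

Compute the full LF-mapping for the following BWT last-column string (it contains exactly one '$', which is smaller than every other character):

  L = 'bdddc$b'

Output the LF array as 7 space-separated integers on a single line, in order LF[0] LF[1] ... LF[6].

Char counts: '$':1, 'b':2, 'c':1, 'd':3
C (first-col start): C('$')=0, C('b')=1, C('c')=3, C('d')=4
L[0]='b': occ=0, LF[0]=C('b')+0=1+0=1
L[1]='d': occ=0, LF[1]=C('d')+0=4+0=4
L[2]='d': occ=1, LF[2]=C('d')+1=4+1=5
L[3]='d': occ=2, LF[3]=C('d')+2=4+2=6
L[4]='c': occ=0, LF[4]=C('c')+0=3+0=3
L[5]='$': occ=0, LF[5]=C('$')+0=0+0=0
L[6]='b': occ=1, LF[6]=C('b')+1=1+1=2

Answer: 1 4 5 6 3 0 2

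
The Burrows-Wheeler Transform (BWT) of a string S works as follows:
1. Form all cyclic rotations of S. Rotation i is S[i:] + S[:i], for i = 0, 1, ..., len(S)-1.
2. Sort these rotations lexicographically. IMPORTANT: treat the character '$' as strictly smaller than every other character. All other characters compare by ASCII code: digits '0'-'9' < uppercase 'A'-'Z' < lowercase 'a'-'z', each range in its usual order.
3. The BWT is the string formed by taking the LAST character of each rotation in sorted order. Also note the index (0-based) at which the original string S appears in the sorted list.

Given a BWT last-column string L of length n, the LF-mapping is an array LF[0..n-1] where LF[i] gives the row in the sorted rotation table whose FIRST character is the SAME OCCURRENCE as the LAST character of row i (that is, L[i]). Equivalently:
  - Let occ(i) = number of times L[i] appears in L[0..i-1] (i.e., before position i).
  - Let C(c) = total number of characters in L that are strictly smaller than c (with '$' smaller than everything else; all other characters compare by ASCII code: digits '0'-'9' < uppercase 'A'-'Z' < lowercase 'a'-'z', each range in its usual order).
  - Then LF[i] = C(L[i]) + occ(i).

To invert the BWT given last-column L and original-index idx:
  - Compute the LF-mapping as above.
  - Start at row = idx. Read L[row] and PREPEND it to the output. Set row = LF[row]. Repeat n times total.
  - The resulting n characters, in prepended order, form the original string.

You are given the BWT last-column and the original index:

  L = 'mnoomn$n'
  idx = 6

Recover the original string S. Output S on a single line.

LF mapping: 1 3 6 7 2 4 0 5
Walk LF starting at row 6, prepending L[row]:
  step 1: row=6, L[6]='$', prepend. Next row=LF[6]=0
  step 2: row=0, L[0]='m', prepend. Next row=LF[0]=1
  step 3: row=1, L[1]='n', prepend. Next row=LF[1]=3
  step 4: row=3, L[3]='o', prepend. Next row=LF[3]=7
  step 5: row=7, L[7]='n', prepend. Next row=LF[7]=5
  step 6: row=5, L[5]='n', prepend. Next row=LF[5]=4
  step 7: row=4, L[4]='m', prepend. Next row=LF[4]=2
  step 8: row=2, L[2]='o', prepend. Next row=LF[2]=6
Reversed output: omnnonm$

Answer: omnnonm$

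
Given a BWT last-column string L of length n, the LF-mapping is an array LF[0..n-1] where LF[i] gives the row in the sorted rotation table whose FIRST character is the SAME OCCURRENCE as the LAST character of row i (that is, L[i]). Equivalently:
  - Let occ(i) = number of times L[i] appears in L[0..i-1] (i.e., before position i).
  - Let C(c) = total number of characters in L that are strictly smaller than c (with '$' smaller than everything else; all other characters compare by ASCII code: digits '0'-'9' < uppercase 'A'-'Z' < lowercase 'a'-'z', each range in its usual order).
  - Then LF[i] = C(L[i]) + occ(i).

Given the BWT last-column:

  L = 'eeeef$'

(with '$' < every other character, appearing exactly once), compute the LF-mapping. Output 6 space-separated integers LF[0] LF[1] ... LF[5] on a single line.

Char counts: '$':1, 'e':4, 'f':1
C (first-col start): C('$')=0, C('e')=1, C('f')=5
L[0]='e': occ=0, LF[0]=C('e')+0=1+0=1
L[1]='e': occ=1, LF[1]=C('e')+1=1+1=2
L[2]='e': occ=2, LF[2]=C('e')+2=1+2=3
L[3]='e': occ=3, LF[3]=C('e')+3=1+3=4
L[4]='f': occ=0, LF[4]=C('f')+0=5+0=5
L[5]='$': occ=0, LF[5]=C('$')+0=0+0=0

Answer: 1 2 3 4 5 0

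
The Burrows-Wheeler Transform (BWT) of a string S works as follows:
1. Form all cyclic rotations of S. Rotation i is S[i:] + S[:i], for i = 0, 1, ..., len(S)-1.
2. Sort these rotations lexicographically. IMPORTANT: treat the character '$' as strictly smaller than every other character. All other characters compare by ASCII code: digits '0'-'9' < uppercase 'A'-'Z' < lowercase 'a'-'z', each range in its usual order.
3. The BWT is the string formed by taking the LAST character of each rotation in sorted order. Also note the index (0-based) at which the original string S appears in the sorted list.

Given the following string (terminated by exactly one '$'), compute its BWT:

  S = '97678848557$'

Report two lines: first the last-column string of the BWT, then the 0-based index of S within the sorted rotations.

Answer: 78857596847$
11

Derivation:
All 12 rotations (rotation i = S[i:]+S[:i]):
  rot[0] = 97678848557$
  rot[1] = 7678848557$9
  rot[2] = 678848557$97
  rot[3] = 78848557$976
  rot[4] = 8848557$9767
  rot[5] = 848557$97678
  rot[6] = 48557$976788
  rot[7] = 8557$9767884
  rot[8] = 557$97678848
  rot[9] = 57$976788485
  rot[10] = 7$9767884855
  rot[11] = $97678848557
Sorted (with $ < everything):
  sorted[0] = $97678848557  (last char: '7')
  sorted[1] = 48557$976788  (last char: '8')
  sorted[2] = 557$97678848  (last char: '8')
  sorted[3] = 57$976788485  (last char: '5')
  sorted[4] = 678848557$97  (last char: '7')
  sorted[5] = 7$9767884855  (last char: '5')
  sorted[6] = 7678848557$9  (last char: '9')
  sorted[7] = 78848557$976  (last char: '6')
  sorted[8] = 848557$97678  (last char: '8')
  sorted[9] = 8557$9767884  (last char: '4')
  sorted[10] = 8848557$9767  (last char: '7')
  sorted[11] = 97678848557$  (last char: '$')
Last column: 78857596847$
Original string S is at sorted index 11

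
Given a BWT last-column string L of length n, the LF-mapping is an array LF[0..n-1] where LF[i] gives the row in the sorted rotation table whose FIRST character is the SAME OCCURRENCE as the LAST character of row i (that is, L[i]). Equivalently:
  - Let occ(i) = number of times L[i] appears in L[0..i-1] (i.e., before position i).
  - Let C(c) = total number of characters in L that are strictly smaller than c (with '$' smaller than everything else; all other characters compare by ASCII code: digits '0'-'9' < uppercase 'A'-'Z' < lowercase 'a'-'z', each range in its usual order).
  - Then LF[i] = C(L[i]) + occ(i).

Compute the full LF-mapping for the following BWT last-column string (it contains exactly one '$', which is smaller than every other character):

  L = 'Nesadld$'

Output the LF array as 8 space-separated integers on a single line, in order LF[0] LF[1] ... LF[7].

Answer: 1 5 7 2 3 6 4 0

Derivation:
Char counts: '$':1, 'N':1, 'a':1, 'd':2, 'e':1, 'l':1, 's':1
C (first-col start): C('$')=0, C('N')=1, C('a')=2, C('d')=3, C('e')=5, C('l')=6, C('s')=7
L[0]='N': occ=0, LF[0]=C('N')+0=1+0=1
L[1]='e': occ=0, LF[1]=C('e')+0=5+0=5
L[2]='s': occ=0, LF[2]=C('s')+0=7+0=7
L[3]='a': occ=0, LF[3]=C('a')+0=2+0=2
L[4]='d': occ=0, LF[4]=C('d')+0=3+0=3
L[5]='l': occ=0, LF[5]=C('l')+0=6+0=6
L[6]='d': occ=1, LF[6]=C('d')+1=3+1=4
L[7]='$': occ=0, LF[7]=C('$')+0=0+0=0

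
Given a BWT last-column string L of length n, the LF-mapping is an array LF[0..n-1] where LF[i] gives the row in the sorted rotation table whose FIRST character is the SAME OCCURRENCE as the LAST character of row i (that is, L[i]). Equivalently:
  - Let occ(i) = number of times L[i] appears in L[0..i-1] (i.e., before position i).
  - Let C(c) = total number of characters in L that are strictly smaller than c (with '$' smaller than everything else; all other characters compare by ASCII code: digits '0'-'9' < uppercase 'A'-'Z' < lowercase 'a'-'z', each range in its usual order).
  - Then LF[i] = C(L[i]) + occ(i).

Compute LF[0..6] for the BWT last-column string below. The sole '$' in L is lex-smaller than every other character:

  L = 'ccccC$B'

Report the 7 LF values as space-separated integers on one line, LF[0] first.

Answer: 3 4 5 6 2 0 1

Derivation:
Char counts: '$':1, 'B':1, 'C':1, 'c':4
C (first-col start): C('$')=0, C('B')=1, C('C')=2, C('c')=3
L[0]='c': occ=0, LF[0]=C('c')+0=3+0=3
L[1]='c': occ=1, LF[1]=C('c')+1=3+1=4
L[2]='c': occ=2, LF[2]=C('c')+2=3+2=5
L[3]='c': occ=3, LF[3]=C('c')+3=3+3=6
L[4]='C': occ=0, LF[4]=C('C')+0=2+0=2
L[5]='$': occ=0, LF[5]=C('$')+0=0+0=0
L[6]='B': occ=0, LF[6]=C('B')+0=1+0=1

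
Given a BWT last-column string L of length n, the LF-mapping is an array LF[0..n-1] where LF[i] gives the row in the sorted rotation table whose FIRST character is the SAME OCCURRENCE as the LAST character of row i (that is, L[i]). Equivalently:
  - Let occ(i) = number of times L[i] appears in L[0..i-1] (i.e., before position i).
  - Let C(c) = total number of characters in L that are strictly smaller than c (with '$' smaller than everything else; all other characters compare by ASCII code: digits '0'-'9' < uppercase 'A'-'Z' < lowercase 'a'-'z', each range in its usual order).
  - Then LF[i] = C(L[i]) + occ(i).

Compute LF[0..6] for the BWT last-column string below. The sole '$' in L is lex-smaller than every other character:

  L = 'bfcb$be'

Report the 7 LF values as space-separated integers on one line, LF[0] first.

Char counts: '$':1, 'b':3, 'c':1, 'e':1, 'f':1
C (first-col start): C('$')=0, C('b')=1, C('c')=4, C('e')=5, C('f')=6
L[0]='b': occ=0, LF[0]=C('b')+0=1+0=1
L[1]='f': occ=0, LF[1]=C('f')+0=6+0=6
L[2]='c': occ=0, LF[2]=C('c')+0=4+0=4
L[3]='b': occ=1, LF[3]=C('b')+1=1+1=2
L[4]='$': occ=0, LF[4]=C('$')+0=0+0=0
L[5]='b': occ=2, LF[5]=C('b')+2=1+2=3
L[6]='e': occ=0, LF[6]=C('e')+0=5+0=5

Answer: 1 6 4 2 0 3 5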